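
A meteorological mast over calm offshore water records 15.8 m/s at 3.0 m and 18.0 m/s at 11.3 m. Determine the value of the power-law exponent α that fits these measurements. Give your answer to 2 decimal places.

α ≈ 0.10

Power law: V₂/V₁ = (z₂/z₁)^α ⇒ α = ln(V₂/V₁) / ln(z₂/z₁)
α = ln(18.0/15.8) / ln(11.3/3.0) = ln(1.1392) / ln(3.7667)
  = 0.13036 / 1.32619 = 0.09830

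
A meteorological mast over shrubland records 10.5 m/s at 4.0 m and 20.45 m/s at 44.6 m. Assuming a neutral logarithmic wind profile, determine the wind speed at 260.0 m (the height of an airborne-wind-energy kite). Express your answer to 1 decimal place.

Log law: V ∝ ln(z/z₀). From the pair, with r = V₁/V₂ = 0.51345,
ln z₀ = (ln z₁ − r·ln z₂)/(1 − r) = (1.3863 − 0.51345×3.7977)/0.48655 = -1.1584 → z₀ = 0.3140 m
V₃ = V₁ · ln(z₃/z₀)/ln(z₁/z₀) = 10.5 × 6.7191/2.5447 = 27.7242 m/s

27.7 m/s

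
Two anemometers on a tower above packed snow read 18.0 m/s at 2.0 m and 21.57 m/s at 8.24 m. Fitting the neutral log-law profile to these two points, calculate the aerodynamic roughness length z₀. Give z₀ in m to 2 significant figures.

z₀ ≈ 0.0016 m

Log law: V(z) ∝ ln(z/z₀). With r = V₁/V₂ = 18.0/21.57 = 0.83449,
r · ln(z₂/z₀) = ln(z₁/z₀) ⇒ ln z₀ = (ln z₁ − r·ln z₂)/(1 − r)
ln z₀ = (0.69315 − 0.83449×2.10900) / 0.16551 = -6.4456
z₀ = exp(-6.4456) = 0.001587 m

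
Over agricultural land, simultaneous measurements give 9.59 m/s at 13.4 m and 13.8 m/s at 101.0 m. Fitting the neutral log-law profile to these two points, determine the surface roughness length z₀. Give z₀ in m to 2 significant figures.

z₀ ≈ 0.13 m

Log law: V(z) ∝ ln(z/z₀). With r = V₁/V₂ = 9.59/13.8 = 0.69493,
r · ln(z₂/z₀) = ln(z₁/z₀) ⇒ ln z₀ = (ln z₁ − r·ln z₂)/(1 − r)
ln z₀ = (2.59525 − 0.69493×4.61512) / 0.30507 = -2.0058
z₀ = exp(-2.0058) = 0.1346 m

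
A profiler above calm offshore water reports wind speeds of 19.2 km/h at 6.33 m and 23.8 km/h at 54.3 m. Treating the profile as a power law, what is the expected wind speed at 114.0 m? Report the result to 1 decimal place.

First find α: α = ln(V₂/V₁)/ln(z₂/z₁) = ln(23.8/19.2)/ln(54.3/6.33) = 0.21478/2.14922 = 0.0999
Extrapolate from 54.3 m to 114.0 m: V₃ = 23.8 × (114.0/54.3)^0.0999 = 23.8 × 1.0769 = 25.6310 km/h

25.6 km/h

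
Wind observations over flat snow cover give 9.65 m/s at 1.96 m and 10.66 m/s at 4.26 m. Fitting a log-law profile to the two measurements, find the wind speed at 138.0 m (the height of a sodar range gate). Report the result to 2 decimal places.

Log law: V ∝ ln(z/z₀). From the pair, with r = V₁/V₂ = 0.90525,
ln z₀ = (ln z₁ − r·ln z₂)/(1 − r) = (0.6729 − 0.90525×1.4493)/0.09475 = -6.7444 → z₀ = 0.001177 m
V₃ = V₁ · ln(z₃/z₀)/ln(z₁/z₀) = 9.65 × 11.6717/7.4174 = 15.1849 m/s

15.18 m/s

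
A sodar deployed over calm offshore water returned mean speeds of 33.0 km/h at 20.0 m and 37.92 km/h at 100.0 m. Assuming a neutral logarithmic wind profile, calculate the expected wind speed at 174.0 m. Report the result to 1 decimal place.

Log law: V ∝ ln(z/z₀). From the pair, with r = V₁/V₂ = 0.87025,
ln z₀ = (ln z₁ − r·ln z₂)/(1 − r) = (2.9957 − 0.87025×4.6052)/0.12975 = -7.7993 → z₀ = 0.0004100 m
V₃ = V₁ · ln(z₃/z₀)/ln(z₁/z₀) = 33.0 × 12.9583/10.7950 = 39.6132 km/h

39.6 km/h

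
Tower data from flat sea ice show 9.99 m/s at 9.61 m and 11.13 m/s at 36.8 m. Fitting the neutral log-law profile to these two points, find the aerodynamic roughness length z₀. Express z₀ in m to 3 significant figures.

z₀ ≈ 0.0000746 m

Log law: V(z) ∝ ln(z/z₀). With r = V₁/V₂ = 9.99/11.13 = 0.89757,
r · ln(z₂/z₀) = ln(z₁/z₀) ⇒ ln z₀ = (ln z₁ − r·ln z₂)/(1 − r)
ln z₀ = (2.26280 − 0.89757×3.60550) / 0.10243 = -9.5034
z₀ = exp(-9.5034) = 0.00007460 m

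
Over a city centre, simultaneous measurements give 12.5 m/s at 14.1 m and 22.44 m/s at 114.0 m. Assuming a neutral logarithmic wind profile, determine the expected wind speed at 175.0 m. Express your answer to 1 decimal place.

Log law: V ∝ ln(z/z₀). From the pair, with r = V₁/V₂ = 0.55704,
ln z₀ = (ln z₁ − r·ln z₂)/(1 − r) = (2.6462 − 0.55704×4.7362)/0.44296 = 0.0179 → z₀ = 1.018 m
V₃ = V₁ · ln(z₃/z₀)/ln(z₁/z₀) = 12.5 × 5.1469/2.6283 = 24.4783 m/s

24.5 m/s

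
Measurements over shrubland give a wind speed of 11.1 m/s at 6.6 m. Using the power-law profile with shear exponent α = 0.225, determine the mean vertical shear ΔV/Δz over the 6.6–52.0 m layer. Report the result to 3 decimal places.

Power law: V₂ = V₁ · (z₂/z₁)^α = 11.1 × (7.8788)^0.225 = 17.6614 m/s
ΔV/Δz = (17.6614 − 11.1)/(52.0 − 6.6) = 6.5614/45.4000 = 0.14453 m/s/m

0.145 m/s/m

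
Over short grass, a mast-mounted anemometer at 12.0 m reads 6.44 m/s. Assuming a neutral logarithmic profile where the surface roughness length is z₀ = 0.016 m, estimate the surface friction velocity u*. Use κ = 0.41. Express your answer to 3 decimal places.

u* ≈ 0.399 m/s

Log law: V(z) = (u*/κ) · ln(z/z₀) ⇒ u* = κ · V / ln(z/z₀)
u* = 0.41 × 6.44 / ln(12.0/0.016) = 0.41 × 6.44 / 6.6201
   = 2.6404 / 6.6201 = 0.3988 m/s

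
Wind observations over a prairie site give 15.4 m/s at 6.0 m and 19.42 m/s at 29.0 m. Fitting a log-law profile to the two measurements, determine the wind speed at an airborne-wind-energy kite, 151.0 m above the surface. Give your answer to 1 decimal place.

23.6 m/s

Log law: V ∝ ln(z/z₀). From the pair, with r = V₁/V₂ = 0.79300,
ln z₀ = (ln z₁ − r·ln z₂)/(1 − r) = (1.7918 − 0.79300×3.3673)/0.20700 = -4.2439 → z₀ = 0.01435 m
V₃ = V₁ · ln(z₃/z₀)/ln(z₁/z₀) = 15.4 × 9.2612/6.0356 = 23.6300 m/s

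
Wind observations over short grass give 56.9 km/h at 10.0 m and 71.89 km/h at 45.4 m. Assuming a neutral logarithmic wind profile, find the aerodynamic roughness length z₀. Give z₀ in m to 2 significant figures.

z₀ ≈ 0.032 m

Log law: V(z) ∝ ln(z/z₀). With r = V₁/V₂ = 56.9/71.89 = 0.79149,
r · ln(z₂/z₀) = ln(z₁/z₀) ⇒ ln z₀ = (ln z₁ − r·ln z₂)/(1 − r)
ln z₀ = (2.30259 − 0.79149×3.81551) / 0.20851 = -3.4403
z₀ = exp(-3.4403) = 0.03206 m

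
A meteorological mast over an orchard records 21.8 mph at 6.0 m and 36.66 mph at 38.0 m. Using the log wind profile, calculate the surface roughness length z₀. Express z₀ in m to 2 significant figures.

z₀ ≈ 0.40 m

Log law: V(z) ∝ ln(z/z₀). With r = V₁/V₂ = 21.8/36.66 = 0.59465,
r · ln(z₂/z₀) = ln(z₁/z₀) ⇒ ln z₀ = (ln z₁ − r·ln z₂)/(1 − r)
ln z₀ = (1.79176 − 0.59465×3.63759) / 0.40535 = -0.9161
z₀ = exp(-0.9161) = 0.4001 m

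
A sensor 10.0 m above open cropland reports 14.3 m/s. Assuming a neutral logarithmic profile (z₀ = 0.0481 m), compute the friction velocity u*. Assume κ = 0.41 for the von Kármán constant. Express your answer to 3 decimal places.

Log law: V(z) = (u*/κ) · ln(z/z₀) ⇒ u* = κ · V / ln(z/z₀)
u* = 0.41 × 14.3 / ln(10.0/0.0481) = 0.41 × 14.3 / 5.3371
   = 5.8630 / 5.3371 = 1.0985 m/s

u* ≈ 1.099 m/s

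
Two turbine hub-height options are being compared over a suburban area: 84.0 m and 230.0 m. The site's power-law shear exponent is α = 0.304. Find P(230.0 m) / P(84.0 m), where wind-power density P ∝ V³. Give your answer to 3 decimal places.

Speed ratio: V_B/V_A = (z_B/z_A)^α = (230.0/84.0)^0.304 = (2.7381)^0.304 = 1.35826
Power-density ratio: P_B/P_A = (V_B/V_A)³ = (1.35826)³ = 2.50584

2.506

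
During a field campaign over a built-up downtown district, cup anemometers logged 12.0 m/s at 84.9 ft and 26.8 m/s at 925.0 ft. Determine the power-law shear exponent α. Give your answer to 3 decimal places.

α ≈ 0.336

Power law: V₂/V₁ = (z₂/z₁)^α ⇒ α = ln(V₂/V₁) / ln(z₂/z₁)
α = ln(26.8/12.0) / ln(925.0/84.9) = ln(2.2333) / ln(10.8952)
  = 0.80350 / 2.38832 = 0.33643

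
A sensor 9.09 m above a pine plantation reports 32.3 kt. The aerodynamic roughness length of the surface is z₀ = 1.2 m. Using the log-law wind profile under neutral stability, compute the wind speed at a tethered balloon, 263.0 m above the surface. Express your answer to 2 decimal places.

Log law: V(z) ∝ ln(z/z₀), so V₂/V₁ = ln(z₂/z₀) / ln(z₁/z₀).
ln(263.0/1.2) = 5.3898, ln(9.09/1.2) = 2.0249
V₂ = 32.3 × 5.3898/2.0249 = 32.3 × 2.6618 = 85.9774 kt

85.98 kt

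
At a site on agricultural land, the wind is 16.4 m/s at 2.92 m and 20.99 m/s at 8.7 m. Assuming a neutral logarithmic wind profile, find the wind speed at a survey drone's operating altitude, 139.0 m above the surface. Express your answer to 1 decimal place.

Log law: V ∝ ln(z/z₀). From the pair, with r = V₁/V₂ = 0.78132,
ln z₀ = (ln z₁ − r·ln z₂)/(1 − r) = (1.0716 − 0.78132×2.1633)/0.21868 = -2.8292 → z₀ = 0.05906 m
V₃ = V₁ · ln(z₃/z₀)/ln(z₁/z₀) = 16.4 × 7.7637/3.9008 = 32.6407 m/s

32.6 m/s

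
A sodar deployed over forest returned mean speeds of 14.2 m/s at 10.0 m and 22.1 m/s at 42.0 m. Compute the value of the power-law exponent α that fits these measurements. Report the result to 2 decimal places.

α ≈ 0.31

Power law: V₂/V₁ = (z₂/z₁)^α ⇒ α = ln(V₂/V₁) / ln(z₂/z₁)
α = ln(22.1/14.2) / ln(42.0/10.0) = ln(1.5563) / ln(4.2000)
  = 0.44234 / 1.43508 = 0.30823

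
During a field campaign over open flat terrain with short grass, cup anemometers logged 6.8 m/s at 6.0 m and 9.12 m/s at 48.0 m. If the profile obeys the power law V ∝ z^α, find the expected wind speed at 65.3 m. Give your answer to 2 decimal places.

9.52 m/s

First find α: α = ln(V₂/V₁)/ln(z₂/z₁) = ln(9.12/6.8)/ln(48.0/6.0) = 0.29355/2.07944 = 0.1412
Extrapolate from 48.0 m to 65.3 m: V₃ = 9.12 × (65.3/48.0)^0.1412 = 9.12 × 1.0444 = 9.5250 m/s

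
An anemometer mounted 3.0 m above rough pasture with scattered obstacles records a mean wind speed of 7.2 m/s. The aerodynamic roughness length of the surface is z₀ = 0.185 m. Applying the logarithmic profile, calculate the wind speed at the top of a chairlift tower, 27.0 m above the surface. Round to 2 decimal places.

Log law: V(z) ∝ ln(z/z₀), so V₂/V₁ = ln(z₂/z₀) / ln(z₁/z₀).
ln(27.0/0.185) = 4.9832, ln(3.0/0.185) = 2.7860
V₂ = 7.2 × 4.9832/2.7860 = 7.2 × 1.7887 = 12.8784 m/s

12.88 m/s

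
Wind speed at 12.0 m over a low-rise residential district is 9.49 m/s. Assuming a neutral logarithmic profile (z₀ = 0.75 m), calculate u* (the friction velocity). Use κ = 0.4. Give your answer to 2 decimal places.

u* ≈ 1.37 m/s

Log law: V(z) = (u*/κ) · ln(z/z₀) ⇒ u* = κ · V / ln(z/z₀)
u* = 0.4 × 9.49 / ln(12.0/0.75) = 0.4 × 9.49 / 2.7726
   = 3.7960 / 2.7726 = 1.3691 m/s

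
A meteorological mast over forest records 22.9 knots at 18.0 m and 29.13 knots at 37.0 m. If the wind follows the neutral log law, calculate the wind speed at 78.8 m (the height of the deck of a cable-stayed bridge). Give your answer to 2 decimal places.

Log law: V ∝ ln(z/z₀). From the pair, with r = V₁/V₂ = 0.78613,
ln z₀ = (ln z₁ − r·ln z₂)/(1 − r) = (2.8904 − 0.78613×3.6109)/0.21387 = 0.2418 → z₀ = 1.274 m
V₃ = V₁ · ln(z₃/z₀)/ln(z₁/z₀) = 22.9 × 4.1251/2.6486 = 35.6665 knots

35.67 knots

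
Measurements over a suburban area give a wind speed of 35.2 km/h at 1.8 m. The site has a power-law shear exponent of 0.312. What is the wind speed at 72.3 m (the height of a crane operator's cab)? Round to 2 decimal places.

Power-law profile: V₂ = V₁ · (z₂/z₁)^α
V₂ = 35.2 × (72.3/1.8)^0.312 = 35.2 × (40.1667)^0.312
    = 35.2 × 3.1652 = 111.4163 km/h

111.42 km/h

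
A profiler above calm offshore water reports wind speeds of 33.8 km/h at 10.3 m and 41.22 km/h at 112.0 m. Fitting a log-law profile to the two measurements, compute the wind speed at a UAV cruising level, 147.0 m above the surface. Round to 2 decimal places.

42.07 km/h

Log law: V ∝ ln(z/z₀). From the pair, with r = V₁/V₂ = 0.81999,
ln z₀ = (ln z₁ − r·ln z₂)/(1 − r) = (2.3321 − 0.81999×4.7185)/0.18001 = -8.5383 → z₀ = 0.0001958 m
V₃ = V₁ · ln(z₃/z₀)/ln(z₁/z₀) = 33.8 × 13.5287/10.8705 = 42.0655 km/h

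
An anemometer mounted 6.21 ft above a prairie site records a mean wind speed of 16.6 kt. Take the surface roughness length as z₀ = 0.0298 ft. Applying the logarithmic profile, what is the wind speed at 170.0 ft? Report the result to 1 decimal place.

26.9 kt

Log law: V(z) ∝ ln(z/z₀), so V₂/V₁ = ln(z₂/z₀) / ln(z₁/z₀).
ln(170.0/0.0298) = 8.6490, ln(6.21/0.0298) = 5.3394
V₂ = 16.6 × 8.6490/5.3394 = 16.6 × 1.6199 = 26.8895 kt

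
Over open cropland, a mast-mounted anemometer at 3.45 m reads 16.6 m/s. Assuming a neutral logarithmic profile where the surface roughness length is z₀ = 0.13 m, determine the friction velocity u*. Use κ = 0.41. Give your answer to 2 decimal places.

u* ≈ 2.08 m/s

Log law: V(z) = (u*/κ) · ln(z/z₀) ⇒ u* = κ · V / ln(z/z₀)
u* = 0.41 × 16.6 / ln(3.45/0.13) = 0.41 × 16.6 / 3.2786
   = 6.8060 / 3.2786 = 2.0759 m/s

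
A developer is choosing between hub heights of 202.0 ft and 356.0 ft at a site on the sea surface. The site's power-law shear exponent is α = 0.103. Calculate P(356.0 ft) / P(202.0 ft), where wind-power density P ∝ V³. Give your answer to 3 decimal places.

Speed ratio: V_B/V_A = (z_B/z_A)^α = (356.0/202.0)^0.103 = (1.7624)^0.103 = 1.06010
Power-density ratio: P_B/P_A = (V_B/V_A)³ = (1.06010)³ = 1.19136

1.191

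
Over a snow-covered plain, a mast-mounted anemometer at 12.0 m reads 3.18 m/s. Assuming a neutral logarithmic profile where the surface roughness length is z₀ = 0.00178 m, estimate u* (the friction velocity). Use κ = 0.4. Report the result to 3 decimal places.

u* ≈ 0.144 m/s

Log law: V(z) = (u*/κ) · ln(z/z₀) ⇒ u* = κ · V / ln(z/z₀)
u* = 0.4 × 3.18 / ln(12.0/0.00178) = 0.4 × 3.18 / 8.8160
   = 1.2720 / 8.8160 = 0.1443 m/s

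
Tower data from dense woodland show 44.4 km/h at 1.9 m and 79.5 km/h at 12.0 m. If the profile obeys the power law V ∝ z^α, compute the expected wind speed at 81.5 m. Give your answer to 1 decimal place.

First find α: α = ln(V₂/V₁)/ln(z₂/z₁) = ln(79.5/44.4)/ln(12.0/1.9) = 0.58252/1.84305 = 0.3161
Extrapolate from 12.0 m to 81.5 m: V₃ = 79.5 × (81.5/12.0)^0.3161 = 79.5 × 1.8321 = 145.6541 km/h

145.7 km/h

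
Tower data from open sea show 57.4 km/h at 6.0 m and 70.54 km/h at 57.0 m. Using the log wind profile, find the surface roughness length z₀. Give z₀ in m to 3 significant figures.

Log law: V(z) ∝ ln(z/z₀). With r = V₁/V₂ = 57.4/70.54 = 0.81372,
r · ln(z₂/z₀) = ln(z₁/z₀) ⇒ ln z₀ = (ln z₁ − r·ln z₂)/(1 − r)
ln z₀ = (1.79176 − 0.81372×4.04305) / 0.18628 = -8.0427
z₀ = exp(-8.0427) = 0.0003215 m

z₀ ≈ 0.000321 m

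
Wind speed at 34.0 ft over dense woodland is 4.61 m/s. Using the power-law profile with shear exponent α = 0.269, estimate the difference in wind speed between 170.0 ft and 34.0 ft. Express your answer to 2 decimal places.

Power law: V₂ = V₁ · (z₂/z₁)^α = 4.61 × (5.0000)^0.269 = 7.1076 m/s
ΔV = 7.1076 − 4.61 = 2.4976 m/s

2.50 m/s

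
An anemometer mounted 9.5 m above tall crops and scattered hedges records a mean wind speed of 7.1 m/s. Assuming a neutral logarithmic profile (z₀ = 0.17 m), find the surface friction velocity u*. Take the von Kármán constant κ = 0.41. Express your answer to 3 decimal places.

u* ≈ 0.724 m/s

Log law: V(z) = (u*/κ) · ln(z/z₀) ⇒ u* = κ · V / ln(z/z₀)
u* = 0.41 × 7.1 / ln(9.5/0.17) = 0.41 × 7.1 / 4.0232
   = 2.9110 / 4.0232 = 0.7235 m/s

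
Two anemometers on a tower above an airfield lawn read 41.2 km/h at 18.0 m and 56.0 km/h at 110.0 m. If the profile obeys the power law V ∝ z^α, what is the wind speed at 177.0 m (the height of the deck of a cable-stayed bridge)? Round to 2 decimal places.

60.70 km/h

First find α: α = ln(V₂/V₁)/ln(z₂/z₁) = ln(56.0/41.2)/ln(110.0/18.0) = 0.30691/1.81011 = 0.1696
Extrapolate from 110.0 m to 177.0 m: V₃ = 56.0 × (177.0/110.0)^0.1696 = 56.0 × 1.0840 = 60.7037 km/h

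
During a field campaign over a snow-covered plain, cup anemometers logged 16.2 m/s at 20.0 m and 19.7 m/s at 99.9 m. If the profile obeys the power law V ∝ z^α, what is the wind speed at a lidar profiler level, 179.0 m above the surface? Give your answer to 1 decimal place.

21.1 m/s

First find α: α = ln(V₂/V₁)/ln(z₂/z₁) = ln(19.7/16.2)/ln(99.9/20.0) = 0.19561/1.60844 = 0.1216
Extrapolate from 99.9 m to 179.0 m: V₃ = 19.7 × (179.0/99.9)^0.1216 = 19.7 × 1.0735 = 21.1480 m/s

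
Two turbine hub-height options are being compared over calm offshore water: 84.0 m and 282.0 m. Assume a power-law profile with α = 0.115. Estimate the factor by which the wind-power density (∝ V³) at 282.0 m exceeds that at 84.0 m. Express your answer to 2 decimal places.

Speed ratio: V_B/V_A = (z_B/z_A)^α = (282.0/84.0)^0.115 = (3.3571)^0.115 = 1.14944
Power-density ratio: P_B/P_A = (V_B/V_A)³ = (1.14944)³ = 1.51866

1.52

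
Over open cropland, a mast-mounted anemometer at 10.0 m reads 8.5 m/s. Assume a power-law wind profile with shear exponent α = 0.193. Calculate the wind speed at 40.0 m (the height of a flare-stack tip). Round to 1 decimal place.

Power-law profile: V₂ = V₁ · (z₂/z₁)^α
V₂ = 8.5 × (40.0/10.0)^0.193 = 8.5 × (4.0000)^0.193
    = 8.5 × 1.3068 = 11.1075 m/s

11.1 m/s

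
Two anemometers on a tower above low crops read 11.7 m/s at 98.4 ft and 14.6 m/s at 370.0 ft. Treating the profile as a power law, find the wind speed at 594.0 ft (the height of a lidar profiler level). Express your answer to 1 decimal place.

15.8 m/s

First find α: α = ln(V₂/V₁)/ln(z₂/z₁) = ln(14.6/11.7)/ln(370.0/98.4) = 0.22143/1.32446 = 0.1672
Extrapolate from 370.0 ft to 594.0 ft: V₃ = 14.6 × (594.0/370.0)^0.1672 = 14.6 × 1.0824 = 15.8024 m/s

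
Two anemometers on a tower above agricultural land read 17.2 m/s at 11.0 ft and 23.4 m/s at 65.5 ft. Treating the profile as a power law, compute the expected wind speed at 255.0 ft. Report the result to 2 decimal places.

29.58 m/s

First find α: α = ln(V₂/V₁)/ln(z₂/z₁) = ln(23.4/17.2)/ln(65.5/11.0) = 0.30783/1.78415 = 0.1725
Extrapolate from 65.5 ft to 255.0 ft: V₃ = 23.4 × (255.0/65.5)^0.1725 = 23.4 × 1.2643 = 29.5844 m/s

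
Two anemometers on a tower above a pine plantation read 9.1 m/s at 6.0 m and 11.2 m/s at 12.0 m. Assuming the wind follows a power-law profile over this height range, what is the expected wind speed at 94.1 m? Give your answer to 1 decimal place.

First find α: α = ln(V₂/V₁)/ln(z₂/z₁) = ln(11.2/9.1)/ln(12.0/6.0) = 0.20764/0.69315 = 0.2996
Extrapolate from 12.0 m to 94.1 m: V₃ = 11.2 × (94.1/12.0)^0.2996 = 11.2 × 1.8532 = 20.7562 m/s

20.8 m/s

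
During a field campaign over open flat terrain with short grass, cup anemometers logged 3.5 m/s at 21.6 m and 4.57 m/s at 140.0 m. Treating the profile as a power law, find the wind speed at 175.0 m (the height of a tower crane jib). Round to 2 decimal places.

First find α: α = ln(V₂/V₁)/ln(z₂/z₁) = ln(4.57/3.5)/ln(140.0/21.6) = 0.26675/1.86895 = 0.1427
Extrapolate from 140.0 m to 175.0 m: V₃ = 4.57 × (175.0/140.0)^0.1427 = 4.57 × 1.0324 = 4.7179 m/s

4.72 m/s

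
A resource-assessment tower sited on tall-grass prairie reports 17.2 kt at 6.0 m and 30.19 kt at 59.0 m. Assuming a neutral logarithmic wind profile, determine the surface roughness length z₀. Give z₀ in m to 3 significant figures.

z₀ ≈ 0.291 m

Log law: V(z) ∝ ln(z/z₀). With r = V₁/V₂ = 17.2/30.19 = 0.56973,
r · ln(z₂/z₀) = ln(z₁/z₀) ⇒ ln z₀ = (ln z₁ − r·ln z₂)/(1 − r)
ln z₀ = (1.79176 − 0.56973×4.07754) / 0.43027 = -1.2348
z₀ = exp(-1.2348) = 0.2909 m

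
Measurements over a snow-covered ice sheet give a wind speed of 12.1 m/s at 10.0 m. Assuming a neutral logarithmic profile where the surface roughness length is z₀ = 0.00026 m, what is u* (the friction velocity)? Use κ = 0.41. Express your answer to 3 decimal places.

u* ≈ 0.470 m/s

Log law: V(z) = (u*/κ) · ln(z/z₀) ⇒ u* = κ · V / ln(z/z₀)
u* = 0.41 × 12.1 / ln(10.0/0.00026) = 0.41 × 12.1 / 10.5574
   = 4.9610 / 10.5574 = 0.4699 m/s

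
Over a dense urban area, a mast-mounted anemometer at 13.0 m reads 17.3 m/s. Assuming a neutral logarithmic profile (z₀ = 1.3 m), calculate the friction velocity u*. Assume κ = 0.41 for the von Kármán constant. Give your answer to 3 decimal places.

u* ≈ 3.080 m/s

Log law: V(z) = (u*/κ) · ln(z/z₀) ⇒ u* = κ · V / ln(z/z₀)
u* = 0.41 × 17.3 / ln(13.0/1.3) = 0.41 × 17.3 / 2.3026
   = 7.0930 / 2.3026 = 3.0805 m/s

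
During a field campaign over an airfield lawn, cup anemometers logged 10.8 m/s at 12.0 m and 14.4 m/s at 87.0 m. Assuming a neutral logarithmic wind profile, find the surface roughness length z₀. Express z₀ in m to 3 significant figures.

z₀ ≈ 0.0315 m

Log law: V(z) ∝ ln(z/z₀). With r = V₁/V₂ = 10.8/14.4 = 0.75000,
r · ln(z₂/z₀) = ln(z₁/z₀) ⇒ ln z₀ = (ln z₁ − r·ln z₂)/(1 − r)
ln z₀ = (2.48491 − 0.75000×4.46591) / 0.25000 = -3.4581
z₀ = exp(-3.4581) = 0.03149 m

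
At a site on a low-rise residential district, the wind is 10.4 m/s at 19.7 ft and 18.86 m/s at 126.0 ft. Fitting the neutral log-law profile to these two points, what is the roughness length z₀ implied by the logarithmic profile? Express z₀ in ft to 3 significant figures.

z₀ ≈ 2.01 ft

Log law: V(z) ∝ ln(z/z₀). With r = V₁/V₂ = 10.4/18.86 = 0.55143,
r · ln(z₂/z₀) = ln(z₁/z₀) ⇒ ln z₀ = (ln z₁ − r·ln z₂)/(1 − r)
ln z₀ = (2.98062 − 0.55143×4.83628) / 0.44857 = 0.6994
z₀ = exp(0.6994) = 2.013 ft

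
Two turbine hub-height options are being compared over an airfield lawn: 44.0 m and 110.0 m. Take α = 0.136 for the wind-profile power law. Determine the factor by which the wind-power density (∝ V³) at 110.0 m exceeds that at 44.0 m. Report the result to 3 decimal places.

Speed ratio: V_B/V_A = (z_B/z_A)^α = (110.0/44.0)^0.136 = (2.5000)^0.136 = 1.13271
Power-density ratio: P_B/P_A = (V_B/V_A)³ = (1.13271)³ = 1.45331

1.453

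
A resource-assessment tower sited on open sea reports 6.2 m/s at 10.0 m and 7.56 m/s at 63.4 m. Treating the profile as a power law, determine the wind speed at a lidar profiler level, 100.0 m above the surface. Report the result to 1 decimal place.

7.9 m/s

First find α: α = ln(V₂/V₁)/ln(z₂/z₁) = ln(7.56/6.2)/ln(63.4/10.0) = 0.19832/1.84688 = 0.1074
Extrapolate from 63.4 m to 100.0 m: V₃ = 7.56 × (100.0/63.4)^0.1074 = 7.56 × 1.0502 = 7.9391 m/s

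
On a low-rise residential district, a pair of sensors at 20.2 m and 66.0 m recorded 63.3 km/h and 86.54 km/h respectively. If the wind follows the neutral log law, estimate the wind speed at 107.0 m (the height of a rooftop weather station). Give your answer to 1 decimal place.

Log law: V ∝ ln(z/z₀). From the pair, with r = V₁/V₂ = 0.73145,
ln z₀ = (ln z₁ − r·ln z₂)/(1 − r) = (3.0057 − 0.73145×4.1897)/0.26855 = -0.2192 → z₀ = 0.8032 m
V₃ = V₁ · ln(z₃/z₀)/ln(z₁/z₀) = 63.3 × 4.8920/3.2248 = 96.0241 km/h

96.0 km/h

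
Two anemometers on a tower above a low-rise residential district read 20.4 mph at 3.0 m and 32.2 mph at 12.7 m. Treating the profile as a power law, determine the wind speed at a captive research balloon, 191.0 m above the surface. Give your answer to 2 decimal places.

First find α: α = ln(V₂/V₁)/ln(z₂/z₁) = ln(32.2/20.4)/ln(12.7/3.0) = 0.45643/1.44299 = 0.3163
Extrapolate from 12.7 m to 191.0 m: V₃ = 32.2 × (191.0/12.7)^0.3163 = 32.2 × 2.3571 = 75.8971 mph

75.90 mph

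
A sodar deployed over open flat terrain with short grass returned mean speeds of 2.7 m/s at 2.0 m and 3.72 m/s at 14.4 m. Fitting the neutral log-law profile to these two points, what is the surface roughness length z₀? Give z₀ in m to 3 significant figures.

Log law: V(z) ∝ ln(z/z₀). With r = V₁/V₂ = 2.7/3.72 = 0.72581,
r · ln(z₂/z₀) = ln(z₁/z₀) ⇒ ln z₀ = (ln z₁ − r·ln z₂)/(1 − r)
ln z₀ = (0.69315 − 0.72581×2.66723) / 0.27419 = -4.5324
z₀ = exp(-4.5324) = 0.01076 m

z₀ ≈ 0.0108 m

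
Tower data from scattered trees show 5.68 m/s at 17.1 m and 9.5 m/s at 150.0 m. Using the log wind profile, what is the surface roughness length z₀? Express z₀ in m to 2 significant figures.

z₀ ≈ 0.68 m

Log law: V(z) ∝ ln(z/z₀). With r = V₁/V₂ = 5.68/9.5 = 0.59789,
r · ln(z₂/z₀) = ln(z₁/z₀) ⇒ ln z₀ = (ln z₁ − r·ln z₂)/(1 − r)
ln z₀ = (2.83908 − 0.59789×5.01064) / 0.40211 = -0.3898
z₀ = exp(-0.3898) = 0.6772 m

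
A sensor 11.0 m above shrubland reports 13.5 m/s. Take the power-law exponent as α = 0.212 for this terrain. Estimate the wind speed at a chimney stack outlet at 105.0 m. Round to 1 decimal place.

21.8 m/s

Power-law profile: V₂ = V₁ · (z₂/z₁)^α
V₂ = 13.5 × (105.0/11.0)^0.212 = 13.5 × (9.5455)^0.212
    = 13.5 × 1.6133 = 21.7796 m/s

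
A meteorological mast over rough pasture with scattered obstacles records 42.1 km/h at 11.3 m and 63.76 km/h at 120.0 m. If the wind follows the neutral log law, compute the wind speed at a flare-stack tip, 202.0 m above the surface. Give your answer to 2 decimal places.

Log law: V ∝ ln(z/z₀). From the pair, with r = V₁/V₂ = 0.66029,
ln z₀ = (ln z₁ − r·ln z₂)/(1 − r) = (2.4248 − 0.66029×4.7875)/0.33971 = -2.1675 → z₀ = 0.1145 m
V₃ = V₁ · ln(z₃/z₀)/ln(z₁/z₀) = 42.1 × 7.4758/4.5923 = 68.5342 km/h

68.53 km/h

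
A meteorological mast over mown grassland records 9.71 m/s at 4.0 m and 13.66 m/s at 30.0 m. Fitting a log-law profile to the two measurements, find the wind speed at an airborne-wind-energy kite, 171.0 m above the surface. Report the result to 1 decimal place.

17.1 m/s

Log law: V ∝ ln(z/z₀). From the pair, with r = V₁/V₂ = 0.71083,
ln z₀ = (ln z₁ − r·ln z₂)/(1 − r) = (1.3863 − 0.71083×3.4012)/0.28917 = -3.5668 → z₀ = 0.02825 m
V₃ = V₁ · ln(z₃/z₀)/ln(z₁/z₀) = 9.71 × 8.7085/4.9531 = 17.0720 m/s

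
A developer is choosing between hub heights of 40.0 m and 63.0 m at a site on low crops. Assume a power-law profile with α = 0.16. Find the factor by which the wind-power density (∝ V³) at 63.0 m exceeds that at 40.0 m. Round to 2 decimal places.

1.24

Speed ratio: V_B/V_A = (z_B/z_A)^α = (63.0/40.0)^0.16 = (1.5750)^0.16 = 1.07539
Power-density ratio: P_B/P_A = (V_B/V_A)³ = (1.07539)³ = 1.24364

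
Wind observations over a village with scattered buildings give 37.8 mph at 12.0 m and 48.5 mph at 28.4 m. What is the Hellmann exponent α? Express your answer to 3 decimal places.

α ≈ 0.289

Power law: V₂/V₁ = (z₂/z₁)^α ⇒ α = ln(V₂/V₁) / ln(z₂/z₁)
α = ln(48.5/37.8) / ln(28.4/12.0) = ln(1.2831) / ln(2.3667)
  = 0.24925 / 0.86148 = 0.28933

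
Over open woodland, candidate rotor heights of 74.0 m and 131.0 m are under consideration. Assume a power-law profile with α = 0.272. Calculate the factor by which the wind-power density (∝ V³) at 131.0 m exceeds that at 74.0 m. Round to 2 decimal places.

Speed ratio: V_B/V_A = (z_B/z_A)^α = (131.0/74.0)^0.272 = (1.7703)^0.272 = 1.16806
Power-density ratio: P_B/P_A = (V_B/V_A)³ = (1.16806)³ = 1.59368

1.59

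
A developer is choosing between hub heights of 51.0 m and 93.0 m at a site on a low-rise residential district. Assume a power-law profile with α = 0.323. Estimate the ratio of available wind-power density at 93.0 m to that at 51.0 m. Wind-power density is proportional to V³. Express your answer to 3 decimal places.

Speed ratio: V_B/V_A = (z_B/z_A)^α = (93.0/51.0)^0.323 = (1.8235)^0.323 = 1.21416
Power-density ratio: P_B/P_A = (V_B/V_A)³ = (1.21416)³ = 1.78988

1.790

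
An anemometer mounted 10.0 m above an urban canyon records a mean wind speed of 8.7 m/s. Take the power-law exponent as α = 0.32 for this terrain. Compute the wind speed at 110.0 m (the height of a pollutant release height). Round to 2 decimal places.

Power-law profile: V₂ = V₁ · (z₂/z₁)^α
V₂ = 8.7 × (110.0/10.0)^0.32 = 8.7 × (11.0000)^0.32
    = 8.7 × 2.1540 = 18.7398 m/s

18.74 m/s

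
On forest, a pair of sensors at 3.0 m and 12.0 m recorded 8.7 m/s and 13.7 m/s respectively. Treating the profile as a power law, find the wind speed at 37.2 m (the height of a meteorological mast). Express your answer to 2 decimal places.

19.85 m/s

First find α: α = ln(V₂/V₁)/ln(z₂/z₁) = ln(13.7/8.7)/ln(12.0/3.0) = 0.45407/1.38629 = 0.3275
Extrapolate from 12.0 m to 37.2 m: V₃ = 13.7 × (37.2/12.0)^0.3275 = 13.7 × 1.4486 = 19.8456 m/s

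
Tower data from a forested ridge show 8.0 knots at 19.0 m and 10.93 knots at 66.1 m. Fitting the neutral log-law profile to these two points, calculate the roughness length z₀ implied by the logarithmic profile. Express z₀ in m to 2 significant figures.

Log law: V(z) ∝ ln(z/z₀). With r = V₁/V₂ = 8.0/10.93 = 0.73193,
r · ln(z₂/z₀) = ln(z₁/z₀) ⇒ ln z₀ = (ln z₁ − r·ln z₂)/(1 − r)
ln z₀ = (2.94444 − 0.73193×4.19117) / 0.26807 = -0.4596
z₀ = exp(-0.4596) = 0.6315 m

z₀ ≈ 0.63 m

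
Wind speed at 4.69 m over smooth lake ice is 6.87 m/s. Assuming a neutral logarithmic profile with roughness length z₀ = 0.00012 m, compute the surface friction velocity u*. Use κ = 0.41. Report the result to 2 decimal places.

Log law: V(z) = (u*/κ) · ln(z/z₀) ⇒ u* = κ · V / ln(z/z₀)
u* = 0.41 × 6.87 / ln(4.69/0.00012) = 0.41 × 6.87 / 10.5735
   = 2.8167 / 10.5735 = 0.2664 m/s

u* ≈ 0.27 m/s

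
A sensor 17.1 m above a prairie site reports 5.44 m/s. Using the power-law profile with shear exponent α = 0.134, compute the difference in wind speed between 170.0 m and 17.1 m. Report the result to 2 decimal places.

1.96 m/s

Power law: V₂ = V₁ · (z₂/z₁)^α = 5.44 × (9.9415)^0.134 = 7.4004 m/s
ΔV = 7.4004 − 5.44 = 1.9604 m/s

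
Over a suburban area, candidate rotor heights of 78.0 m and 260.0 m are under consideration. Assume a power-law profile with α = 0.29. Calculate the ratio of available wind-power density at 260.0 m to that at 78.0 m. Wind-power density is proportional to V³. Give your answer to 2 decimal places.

2.85

Speed ratio: V_B/V_A = (z_B/z_A)^α = (260.0/78.0)^0.29 = (3.3333)^0.29 = 1.41786
Power-density ratio: P_B/P_A = (V_B/V_A)³ = (1.41786)³ = 2.85039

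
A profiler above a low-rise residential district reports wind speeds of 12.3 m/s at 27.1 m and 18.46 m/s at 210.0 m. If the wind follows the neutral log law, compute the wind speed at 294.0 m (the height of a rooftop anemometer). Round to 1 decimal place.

19.5 m/s

Log law: V ∝ ln(z/z₀). From the pair, with r = V₁/V₂ = 0.66631,
ln z₀ = (ln z₁ − r·ln z₂)/(1 − r) = (3.2995 − 0.66631×5.3471)/0.33369 = -0.7890 → z₀ = 0.4543 m
V₃ = V₁ · ln(z₃/z₀)/ln(z₁/z₀) = 12.3 × 6.4725/4.0885 = 19.4723 m/s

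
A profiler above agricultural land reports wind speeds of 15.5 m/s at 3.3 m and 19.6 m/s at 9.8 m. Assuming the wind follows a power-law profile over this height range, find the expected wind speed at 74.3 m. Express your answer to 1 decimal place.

30.3 m/s

First find α: α = ln(V₂/V₁)/ln(z₂/z₁) = ln(19.6/15.5)/ln(9.8/3.3) = 0.23469/1.08846 = 0.2156
Extrapolate from 9.8 m to 74.3 m: V₃ = 19.6 × (74.3/9.8)^0.2156 = 19.6 × 1.5477 = 30.3352 m/s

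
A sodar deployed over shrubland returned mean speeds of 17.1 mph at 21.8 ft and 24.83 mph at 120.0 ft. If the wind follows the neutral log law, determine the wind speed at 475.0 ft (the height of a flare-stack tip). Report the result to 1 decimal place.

31.1 mph

Log law: V ∝ ln(z/z₀). From the pair, with r = V₁/V₂ = 0.68868,
ln z₀ = (ln z₁ − r·ln z₂)/(1 − r) = (3.0819 − 0.68868×4.7875)/0.31132 = -0.6911 → z₀ = 0.5010 ft
V₃ = V₁ · ln(z₃/z₀)/ln(z₁/z₀) = 17.1 × 6.8544/3.7730 = 31.0655 mph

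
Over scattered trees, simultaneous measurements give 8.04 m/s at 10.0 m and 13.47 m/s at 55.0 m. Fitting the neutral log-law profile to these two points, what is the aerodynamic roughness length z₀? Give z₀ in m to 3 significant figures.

z₀ ≈ 0.801 m

Log law: V(z) ∝ ln(z/z₀). With r = V₁/V₂ = 8.04/13.47 = 0.59688,
r · ln(z₂/z₀) = ln(z₁/z₀) ⇒ ln z₀ = (ln z₁ − r·ln z₂)/(1 − r)
ln z₀ = (2.30259 − 0.59688×4.00733) / 0.40312 = -0.2216
z₀ = exp(-0.2216) = 0.8013 m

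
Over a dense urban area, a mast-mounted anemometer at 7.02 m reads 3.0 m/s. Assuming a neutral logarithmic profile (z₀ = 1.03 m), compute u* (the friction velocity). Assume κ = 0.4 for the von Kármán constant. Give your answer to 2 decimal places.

u* ≈ 0.63 m/s

Log law: V(z) = (u*/κ) · ln(z/z₀) ⇒ u* = κ · V / ln(z/z₀)
u* = 0.4 × 3.0 / ln(7.02/1.03) = 0.4 × 3.0 / 1.9192
   = 1.2000 / 1.9192 = 0.6253 m/s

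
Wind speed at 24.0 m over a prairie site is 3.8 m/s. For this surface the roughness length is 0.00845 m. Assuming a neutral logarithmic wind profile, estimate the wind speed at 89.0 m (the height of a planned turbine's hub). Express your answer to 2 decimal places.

4.43 m/s

Log law: V(z) ∝ ln(z/z₀), so V₂/V₁ = ln(z₂/z₀) / ln(z₁/z₀).
ln(89.0/0.00845) = 9.2622, ln(24.0/0.00845) = 7.9516
V₂ = 3.8 × 9.2622/7.9516 = 3.8 × 1.1648 = 4.4263 m/s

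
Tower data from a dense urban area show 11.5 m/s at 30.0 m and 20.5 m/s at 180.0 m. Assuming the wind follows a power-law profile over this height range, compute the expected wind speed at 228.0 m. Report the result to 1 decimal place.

22.1 m/s

First find α: α = ln(V₂/V₁)/ln(z₂/z₁) = ln(20.5/11.5)/ln(180.0/30.0) = 0.57808/1.79176 = 0.3226
Extrapolate from 180.0 m to 228.0 m: V₃ = 20.5 × (228.0/180.0)^0.3226 = 20.5 × 1.0793 = 22.1246 m/s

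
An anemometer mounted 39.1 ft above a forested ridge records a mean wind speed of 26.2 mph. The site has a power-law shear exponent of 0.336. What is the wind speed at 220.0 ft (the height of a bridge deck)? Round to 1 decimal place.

46.8 mph

Power-law profile: V₂ = V₁ · (z₂/z₁)^α
V₂ = 26.2 × (220.0/39.1)^0.336 = 26.2 × (5.6266)^0.336
    = 26.2 × 1.7868 = 46.8149 mph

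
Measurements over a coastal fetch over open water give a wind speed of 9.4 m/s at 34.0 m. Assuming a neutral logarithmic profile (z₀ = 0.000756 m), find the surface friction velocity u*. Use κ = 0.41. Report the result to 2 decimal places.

u* ≈ 0.36 m/s

Log law: V(z) = (u*/κ) · ln(z/z₀) ⇒ u* = κ · V / ln(z/z₀)
u* = 0.41 × 9.4 / ln(34.0/0.000756) = 0.41 × 9.4 / 10.7138
   = 3.8540 / 10.7138 = 0.3597 m/s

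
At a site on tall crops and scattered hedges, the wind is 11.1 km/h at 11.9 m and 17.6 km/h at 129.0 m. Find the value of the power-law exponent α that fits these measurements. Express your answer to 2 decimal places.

Power law: V₂/V₁ = (z₂/z₁)^α ⇒ α = ln(V₂/V₁) / ln(z₂/z₁)
α = ln(17.6/11.1) / ln(129.0/11.9) = ln(1.5856) / ln(10.8403)
  = 0.46095 / 2.38327 = 0.19341

α ≈ 0.19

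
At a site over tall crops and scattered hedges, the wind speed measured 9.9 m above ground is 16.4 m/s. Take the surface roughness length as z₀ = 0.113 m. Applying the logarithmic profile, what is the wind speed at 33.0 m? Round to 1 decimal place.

20.8 m/s

Log law: V(z) ∝ ln(z/z₀), so V₂/V₁ = ln(z₂/z₀) / ln(z₁/z₀).
ln(33.0/0.113) = 5.6769, ln(9.9/0.113) = 4.4729
V₂ = 16.4 × 5.6769/4.4729 = 16.4 × 1.2692 = 20.8144 m/s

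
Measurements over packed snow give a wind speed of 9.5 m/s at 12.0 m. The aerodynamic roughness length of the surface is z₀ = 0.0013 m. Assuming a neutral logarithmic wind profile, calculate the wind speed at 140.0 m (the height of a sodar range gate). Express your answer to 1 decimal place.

12.1 m/s

Log law: V(z) ∝ ln(z/z₀), so V₂/V₁ = ln(z₂/z₀) / ln(z₁/z₀).
ln(140.0/0.0013) = 11.5870, ln(12.0/0.0013) = 9.1303
V₂ = 9.5 × 11.5870/9.1303 = 9.5 × 1.2691 = 12.0562 m/s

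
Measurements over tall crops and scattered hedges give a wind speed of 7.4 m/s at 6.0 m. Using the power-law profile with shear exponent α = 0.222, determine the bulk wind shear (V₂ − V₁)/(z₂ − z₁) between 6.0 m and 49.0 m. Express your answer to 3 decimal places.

Power law: V₂ = V₁ · (z₂/z₁)^α = 7.4 × (8.1667)^0.222 = 11.7952 m/s
ΔV/Δz = (11.7952 − 7.4)/(49.0 − 6.0) = 4.3952/43.0000 = 0.10221 m/s/m

0.102 m/s/m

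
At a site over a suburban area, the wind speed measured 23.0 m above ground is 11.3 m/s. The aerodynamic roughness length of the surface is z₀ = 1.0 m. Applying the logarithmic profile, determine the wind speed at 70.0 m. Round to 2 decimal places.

Log law: V(z) ∝ ln(z/z₀), so V₂/V₁ = ln(z₂/z₀) / ln(z₁/z₀).
ln(70.0/1.0) = 4.2485, ln(23.0/1.0) = 3.1355
V₂ = 11.3 × 4.2485/3.1355 = 11.3 × 1.3550 = 15.3111 m/s

15.31 m/s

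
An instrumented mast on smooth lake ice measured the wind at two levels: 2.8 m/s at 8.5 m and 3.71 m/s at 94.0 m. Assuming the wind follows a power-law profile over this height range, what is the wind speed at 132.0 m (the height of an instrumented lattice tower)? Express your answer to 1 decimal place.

First find α: α = ln(V₂/V₁)/ln(z₂/z₁) = ln(3.71/2.8)/ln(94.0/8.5) = 0.28141/2.40323 = 0.1171
Extrapolate from 94.0 m to 132.0 m: V₃ = 3.71 × (132.0/94.0)^0.1171 = 3.71 × 1.0406 = 3.8605 m/s

3.9 m/s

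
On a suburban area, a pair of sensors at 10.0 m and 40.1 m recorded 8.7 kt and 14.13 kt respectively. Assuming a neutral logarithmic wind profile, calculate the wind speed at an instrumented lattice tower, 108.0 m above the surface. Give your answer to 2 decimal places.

18.00 kt

Log law: V ∝ ln(z/z₀). From the pair, with r = V₁/V₂ = 0.61571,
ln z₀ = (ln z₁ − r·ln z₂)/(1 − r) = (2.3026 − 0.61571×3.6914)/0.38429 = 0.0774 → z₀ = 1.081 m
V₃ = V₁ · ln(z₃/z₀)/ln(z₁/z₀) = 8.7 × 4.6047/2.2251 = 18.0037 kt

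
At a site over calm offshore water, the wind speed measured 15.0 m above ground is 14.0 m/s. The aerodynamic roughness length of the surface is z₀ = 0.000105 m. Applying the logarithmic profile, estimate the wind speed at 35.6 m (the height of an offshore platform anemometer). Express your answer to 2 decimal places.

Log law: V(z) ∝ ln(z/z₀), so V₂/V₁ = ln(z₂/z₀) / ln(z₁/z₀).
ln(35.6/0.000105) = 12.7339, ln(15.0/0.000105) = 11.8696
V₂ = 14.0 × 12.7339/11.8696 = 14.0 × 1.0728 = 15.0194 m/s

15.02 m/s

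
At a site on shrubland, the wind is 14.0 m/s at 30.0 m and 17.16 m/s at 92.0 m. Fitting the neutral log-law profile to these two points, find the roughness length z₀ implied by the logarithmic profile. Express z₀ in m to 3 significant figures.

z₀ ≈ 0.209 m

Log law: V(z) ∝ ln(z/z₀). With r = V₁/V₂ = 14.0/17.16 = 0.81585,
r · ln(z₂/z₀) = ln(z₁/z₀) ⇒ ln z₀ = (ln z₁ − r·ln z₂)/(1 − r)
ln z₀ = (3.40120 − 0.81585×4.52179) / 0.18415 = -1.5634
z₀ = exp(-1.5634) = 0.2094 m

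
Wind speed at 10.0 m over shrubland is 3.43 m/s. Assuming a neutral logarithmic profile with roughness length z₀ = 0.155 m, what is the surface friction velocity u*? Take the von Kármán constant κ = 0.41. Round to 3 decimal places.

Log law: V(z) = (u*/κ) · ln(z/z₀) ⇒ u* = κ · V / ln(z/z₀)
u* = 0.41 × 3.43 / ln(10.0/0.155) = 0.41 × 3.43 / 4.1669
   = 1.4063 / 4.1669 = 0.3375 m/s

u* ≈ 0.337 m/s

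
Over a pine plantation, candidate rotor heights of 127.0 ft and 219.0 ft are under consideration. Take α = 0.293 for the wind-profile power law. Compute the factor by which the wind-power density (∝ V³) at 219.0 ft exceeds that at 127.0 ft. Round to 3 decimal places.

Speed ratio: V_B/V_A = (z_B/z_A)^α = (219.0/127.0)^0.293 = (1.7244)^0.293 = 1.17310
Power-density ratio: P_B/P_A = (V_B/V_A)³ = (1.17310)³ = 1.61438

1.614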